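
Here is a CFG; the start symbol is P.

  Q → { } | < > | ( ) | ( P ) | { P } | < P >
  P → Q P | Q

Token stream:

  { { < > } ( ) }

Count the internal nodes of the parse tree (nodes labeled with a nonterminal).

[P [Q { [P [Q { [P [Q < >]] }] [P [Q ( )]]] }]]

8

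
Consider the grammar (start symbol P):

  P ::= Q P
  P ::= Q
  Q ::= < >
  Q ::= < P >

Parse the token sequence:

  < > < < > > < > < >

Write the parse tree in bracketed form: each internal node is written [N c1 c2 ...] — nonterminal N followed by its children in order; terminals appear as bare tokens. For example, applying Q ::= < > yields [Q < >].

P
Q P
< > P
< > Q P
< > < P > P
< > < Q > P
< > < < > > P
< > < < > > Q P
< > < < > > < > P
< > < < > > < > Q
< > < < > > < > < >

[P [Q < >] [P [Q < [P [Q < >]] >] [P [Q < >] [P [Q < >]]]]]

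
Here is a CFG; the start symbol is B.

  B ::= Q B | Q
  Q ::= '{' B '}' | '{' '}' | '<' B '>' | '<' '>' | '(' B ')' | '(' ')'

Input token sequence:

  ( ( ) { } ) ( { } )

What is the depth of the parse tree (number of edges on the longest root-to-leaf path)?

5

[B [Q ( [B [Q ( )] [B [Q { }]]] )] [B [Q ( [B [Q { }]] )]]]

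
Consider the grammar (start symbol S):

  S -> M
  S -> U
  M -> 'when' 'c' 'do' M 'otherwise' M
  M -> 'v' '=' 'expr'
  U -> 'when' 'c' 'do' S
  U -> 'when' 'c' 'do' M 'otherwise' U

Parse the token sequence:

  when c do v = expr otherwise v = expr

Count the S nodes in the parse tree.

[S [M when c do [M v = expr] otherwise [M v = expr]]]

1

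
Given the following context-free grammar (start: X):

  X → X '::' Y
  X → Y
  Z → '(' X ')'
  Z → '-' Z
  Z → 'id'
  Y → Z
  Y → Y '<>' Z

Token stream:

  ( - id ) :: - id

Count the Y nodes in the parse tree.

[X [X [Y [Z ( [X [Y [Z - [Z id]]]] )]]] :: [Y [Z - [Z id]]]]

3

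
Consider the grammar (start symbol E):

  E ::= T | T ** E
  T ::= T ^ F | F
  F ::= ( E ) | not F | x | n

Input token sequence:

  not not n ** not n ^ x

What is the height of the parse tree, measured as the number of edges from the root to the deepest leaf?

[E [T [F not [F not [F n]]]] ** [E [T [T [F not [F n]]] ^ [F x]]]]

6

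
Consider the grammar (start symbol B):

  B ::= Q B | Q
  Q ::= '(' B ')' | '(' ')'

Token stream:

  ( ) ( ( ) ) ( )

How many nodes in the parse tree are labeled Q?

[B [Q ( )] [B [Q ( [B [Q ( )]] )] [B [Q ( )]]]]

4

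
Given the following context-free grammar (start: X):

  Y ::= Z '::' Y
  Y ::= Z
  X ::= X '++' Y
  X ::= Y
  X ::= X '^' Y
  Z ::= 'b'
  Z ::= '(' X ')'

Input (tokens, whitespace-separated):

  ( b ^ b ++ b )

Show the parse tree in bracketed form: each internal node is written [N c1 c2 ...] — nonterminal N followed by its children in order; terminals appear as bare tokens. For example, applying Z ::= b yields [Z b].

[X [Y [Z ( [X [X [X [Y [Z b]]] ^ [Y [Z b]]] ++ [Y [Z b]]] )]]]

X
Y
Z
( X )
( X ++ Y )
( X ^ Y ++ Y )
( Y ^ Y ++ Y )
( Z ^ Y ++ Y )
( b ^ Y ++ Y )
( b ^ Z ++ Y )
( b ^ b ++ Y )
( b ^ b ++ Z )
( b ^ b ++ b )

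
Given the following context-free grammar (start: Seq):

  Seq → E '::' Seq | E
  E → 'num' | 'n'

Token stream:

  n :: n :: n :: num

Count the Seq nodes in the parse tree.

[Seq [E n] :: [Seq [E n] :: [Seq [E n] :: [Seq [E num]]]]]

4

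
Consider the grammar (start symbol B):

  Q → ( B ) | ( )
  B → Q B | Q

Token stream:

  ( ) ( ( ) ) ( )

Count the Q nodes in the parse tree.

4

[B [Q ( )] [B [Q ( [B [Q ( )]] )] [B [Q ( )]]]]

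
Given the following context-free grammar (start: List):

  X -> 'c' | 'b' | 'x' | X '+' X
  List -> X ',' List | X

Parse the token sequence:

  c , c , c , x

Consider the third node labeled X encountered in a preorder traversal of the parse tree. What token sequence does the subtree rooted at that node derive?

[List [X c] , [List [X c] , [List [X c] , [List [X x]]]]]

c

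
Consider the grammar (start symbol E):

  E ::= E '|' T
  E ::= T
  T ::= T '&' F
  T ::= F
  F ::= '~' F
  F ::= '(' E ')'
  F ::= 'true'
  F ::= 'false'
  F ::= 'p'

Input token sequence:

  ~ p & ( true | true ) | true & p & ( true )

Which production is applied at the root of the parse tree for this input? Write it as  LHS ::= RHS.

[E [E [T [T [F ~ [F p]]] & [F ( [E [E [T [F true]]] | [T [F true]]] )]]] | [T [T [T [F true]] & [F p]] & [F ( [E [T [F true]]] )]]]

E ::= E '|' T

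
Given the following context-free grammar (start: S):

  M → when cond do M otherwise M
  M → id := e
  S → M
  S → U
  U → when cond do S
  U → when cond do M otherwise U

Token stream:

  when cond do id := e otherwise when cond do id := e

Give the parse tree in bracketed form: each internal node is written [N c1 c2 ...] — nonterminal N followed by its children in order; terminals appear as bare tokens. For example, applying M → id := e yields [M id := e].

S
U
when cond do M otherwise U
when cond do id := e otherwise U
when cond do id := e otherwise when cond do S
when cond do id := e otherwise when cond do M
when cond do id := e otherwise when cond do id := e

[S [U when cond do [M id := e] otherwise [U when cond do [S [M id := e]]]]]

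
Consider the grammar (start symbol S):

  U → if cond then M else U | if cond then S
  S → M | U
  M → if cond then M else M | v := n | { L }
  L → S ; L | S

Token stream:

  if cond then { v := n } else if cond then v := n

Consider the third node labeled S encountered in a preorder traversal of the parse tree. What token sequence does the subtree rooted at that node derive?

[S [U if cond then [M { [L [S [M v := n]]] }] else [U if cond then [S [M v := n]]]]]

v := n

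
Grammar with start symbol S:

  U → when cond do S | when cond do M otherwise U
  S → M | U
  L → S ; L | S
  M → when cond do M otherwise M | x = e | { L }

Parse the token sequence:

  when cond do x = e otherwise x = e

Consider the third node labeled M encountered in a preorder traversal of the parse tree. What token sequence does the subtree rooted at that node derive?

[S [M when cond do [M x = e] otherwise [M x = e]]]

x = e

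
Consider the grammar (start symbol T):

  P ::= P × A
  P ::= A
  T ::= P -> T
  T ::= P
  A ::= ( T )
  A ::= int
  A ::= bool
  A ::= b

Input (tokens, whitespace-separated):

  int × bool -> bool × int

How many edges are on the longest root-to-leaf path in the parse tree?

5

[T [P [P [A int]] × [A bool]] -> [T [P [P [A bool]] × [A int]]]]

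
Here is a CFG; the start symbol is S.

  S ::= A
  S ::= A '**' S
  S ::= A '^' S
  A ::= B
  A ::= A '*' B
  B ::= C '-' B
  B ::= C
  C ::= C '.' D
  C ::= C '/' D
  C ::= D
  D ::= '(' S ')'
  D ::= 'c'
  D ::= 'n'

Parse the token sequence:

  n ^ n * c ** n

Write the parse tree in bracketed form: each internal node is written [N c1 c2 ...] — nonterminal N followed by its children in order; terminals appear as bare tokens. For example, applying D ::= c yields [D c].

S
A ^ S
B ^ S
C ^ S
D ^ S
n ^ S
n ^ A ** S
n ^ A * B ** S
n ^ B * B ** S
n ^ C * B ** S
n ^ D * B ** S
n ^ n * B ** S
n ^ n * C ** S
n ^ n * D ** S
n ^ n * c ** S
n ^ n * c ** A
n ^ n * c ** B
n ^ n * c ** C
n ^ n * c ** D
n ^ n * c ** n

[S [A [B [C [D n]]]] ^ [S [A [A [B [C [D n]]]] * [B [C [D c]]]] ** [S [A [B [C [D n]]]]]]]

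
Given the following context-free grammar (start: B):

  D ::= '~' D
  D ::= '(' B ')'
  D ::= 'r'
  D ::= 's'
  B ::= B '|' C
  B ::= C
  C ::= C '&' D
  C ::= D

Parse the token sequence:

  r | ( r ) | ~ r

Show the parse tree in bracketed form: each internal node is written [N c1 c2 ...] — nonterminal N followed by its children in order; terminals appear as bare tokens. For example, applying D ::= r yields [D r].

[B [B [B [C [D r]]] | [C [D ( [B [C [D r]]] )]]] | [C [D ~ [D r]]]]

B
B | C
B | C | C
C | C | C
D | C | C
r | C | C
r | D | C
r | ( B ) | C
r | ( C ) | C
r | ( D ) | C
r | ( r ) | C
r | ( r ) | D
r | ( r ) | ~ D
r | ( r ) | ~ r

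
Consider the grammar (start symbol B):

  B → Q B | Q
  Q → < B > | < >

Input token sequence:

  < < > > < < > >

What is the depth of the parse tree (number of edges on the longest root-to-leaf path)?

5

[B [Q < [B [Q < >]] >] [B [Q < [B [Q < >]] >]]]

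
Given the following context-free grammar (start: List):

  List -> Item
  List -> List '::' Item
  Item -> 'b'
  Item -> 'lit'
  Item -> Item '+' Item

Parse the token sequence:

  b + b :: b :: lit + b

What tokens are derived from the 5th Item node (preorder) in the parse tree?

lit + b

[List [List [List [Item [Item b] + [Item b]]] :: [Item b]] :: [Item [Item lit] + [Item b]]]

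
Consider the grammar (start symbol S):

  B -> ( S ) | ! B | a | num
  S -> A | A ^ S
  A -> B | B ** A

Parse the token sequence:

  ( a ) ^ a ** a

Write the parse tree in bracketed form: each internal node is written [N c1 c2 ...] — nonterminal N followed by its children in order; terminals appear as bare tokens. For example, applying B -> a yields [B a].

[S [A [B ( [S [A [B a]]] )]] ^ [S [A [B a] ** [A [B a]]]]]

S
A ^ S
B ^ S
( S ) ^ S
( A ) ^ S
( B ) ^ S
( a ) ^ S
( a ) ^ A
( a ) ^ B ** A
( a ) ^ a ** A
( a ) ^ a ** B
( a ) ^ a ** a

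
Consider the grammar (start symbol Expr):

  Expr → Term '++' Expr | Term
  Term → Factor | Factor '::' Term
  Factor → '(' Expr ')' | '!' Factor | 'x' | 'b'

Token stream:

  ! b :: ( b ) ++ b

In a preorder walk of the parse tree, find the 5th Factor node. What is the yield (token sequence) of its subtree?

[Expr [Term [Factor ! [Factor b]] :: [Term [Factor ( [Expr [Term [Factor b]]] )]]] ++ [Expr [Term [Factor b]]]]

b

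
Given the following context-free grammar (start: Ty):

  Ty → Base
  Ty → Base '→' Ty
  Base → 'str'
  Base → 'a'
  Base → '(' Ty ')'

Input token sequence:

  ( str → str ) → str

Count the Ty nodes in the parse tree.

[Ty [Base ( [Ty [Base str] → [Ty [Base str]]] )] → [Ty [Base str]]]

4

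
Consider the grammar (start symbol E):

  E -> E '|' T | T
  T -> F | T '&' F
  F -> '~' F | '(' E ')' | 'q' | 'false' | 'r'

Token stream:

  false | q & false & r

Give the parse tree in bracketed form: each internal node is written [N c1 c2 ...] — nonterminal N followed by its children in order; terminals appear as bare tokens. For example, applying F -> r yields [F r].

E
E | T
T | T
F | T
false | T
false | T & F
false | T & F & F
false | F & F & F
false | q & F & F
false | q & false & F
false | q & false & r

[E [E [T [F false]]] | [T [T [T [F q]] & [F false]] & [F r]]]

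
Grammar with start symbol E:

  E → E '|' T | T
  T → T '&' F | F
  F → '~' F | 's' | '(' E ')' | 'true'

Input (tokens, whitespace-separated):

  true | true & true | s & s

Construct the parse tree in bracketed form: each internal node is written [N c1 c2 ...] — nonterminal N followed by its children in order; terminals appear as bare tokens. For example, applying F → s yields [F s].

E
E | T
E | T | T
T | T | T
F | T | T
true | T | T
true | T & F | T
true | F & F | T
true | true & F | T
true | true & true | T
true | true & true | T & F
true | true & true | F & F
true | true & true | s & F
true | true & true | s & s

[E [E [E [T [F true]]] | [T [T [F true]] & [F true]]] | [T [T [F s]] & [F s]]]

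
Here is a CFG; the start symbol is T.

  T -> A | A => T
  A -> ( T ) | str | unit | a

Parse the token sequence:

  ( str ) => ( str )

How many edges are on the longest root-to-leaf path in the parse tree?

[T [A ( [T [A str]] )] => [T [A ( [T [A str]] )]]]

5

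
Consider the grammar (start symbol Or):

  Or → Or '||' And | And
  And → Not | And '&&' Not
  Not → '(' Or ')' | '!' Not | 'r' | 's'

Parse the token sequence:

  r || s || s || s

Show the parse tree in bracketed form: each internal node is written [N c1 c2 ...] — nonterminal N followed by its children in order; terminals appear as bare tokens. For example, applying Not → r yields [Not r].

[Or [Or [Or [Or [And [Not r]]] || [And [Not s]]] || [And [Not s]]] || [And [Not s]]]

Or
Or || And
Or || And || And
Or || And || And || And
And || And || And || And
Not || And || And || And
r || And || And || And
r || Not || And || And
r || s || And || And
r || s || Not || And
r || s || s || And
r || s || s || Not
r || s || s || s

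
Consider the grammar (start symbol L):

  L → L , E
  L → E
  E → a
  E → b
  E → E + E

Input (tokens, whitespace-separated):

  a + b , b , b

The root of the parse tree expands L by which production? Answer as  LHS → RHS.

L → L , E

[L [L [L [E [E a] + [E b]]] , [E b]] , [E b]]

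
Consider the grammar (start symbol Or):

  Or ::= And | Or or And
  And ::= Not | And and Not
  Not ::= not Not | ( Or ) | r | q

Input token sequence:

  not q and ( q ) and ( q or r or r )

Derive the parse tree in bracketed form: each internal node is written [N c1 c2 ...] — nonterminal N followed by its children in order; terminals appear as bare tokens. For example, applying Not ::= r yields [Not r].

Or
And
And and Not
And and Not and Not
Not and Not and Not
not Not and Not and Not
not q and Not and Not
not q and ( Or ) and Not
not q and ( And ) and Not
not q and ( Not ) and Not
not q and ( q ) and Not
not q and ( q ) and ( Or )
not q and ( q ) and ( Or or And )
not q and ( q ) and ( Or or And or And )
not q and ( q ) and ( And or And or And )
not q and ( q ) and ( Not or And or And )
not q and ( q ) and ( q or And or And )
not q and ( q ) and ( q or Not or And )
not q and ( q ) and ( q or r or And )
not q and ( q ) and ( q or r or Not )
not q and ( q ) and ( q or r or r )

[Or [And [And [And [Not not [Not q]]] and [Not ( [Or [And [Not q]]] )]] and [Not ( [Or [Or [Or [And [Not q]]] or [And [Not r]]] or [And [Not r]]] )]]]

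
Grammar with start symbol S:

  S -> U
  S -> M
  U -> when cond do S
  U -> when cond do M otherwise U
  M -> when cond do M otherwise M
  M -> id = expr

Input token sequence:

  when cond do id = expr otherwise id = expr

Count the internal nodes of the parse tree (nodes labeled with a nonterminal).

[S [M when cond do [M id = expr] otherwise [M id = expr]]]

4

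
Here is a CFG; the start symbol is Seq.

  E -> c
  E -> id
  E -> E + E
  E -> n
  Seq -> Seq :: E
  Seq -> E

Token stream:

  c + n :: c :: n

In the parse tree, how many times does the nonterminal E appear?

5

[Seq [Seq [Seq [E [E c] + [E n]]] :: [E c]] :: [E n]]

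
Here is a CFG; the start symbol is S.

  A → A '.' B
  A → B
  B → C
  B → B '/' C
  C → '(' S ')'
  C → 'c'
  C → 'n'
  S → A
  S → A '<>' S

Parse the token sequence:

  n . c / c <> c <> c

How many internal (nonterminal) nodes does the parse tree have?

17

[S [A [A [B [C n]]] . [B [B [C c]] / [C c]]] <> [S [A [B [C c]]] <> [S [A [B [C c]]]]]]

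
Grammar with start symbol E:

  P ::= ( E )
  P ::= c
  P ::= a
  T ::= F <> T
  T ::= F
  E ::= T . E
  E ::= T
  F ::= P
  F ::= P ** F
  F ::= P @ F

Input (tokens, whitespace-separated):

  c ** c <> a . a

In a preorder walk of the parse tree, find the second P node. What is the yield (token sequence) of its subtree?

c

[E [T [F [P c] ** [F [P c]]] <> [T [F [P a]]]] . [E [T [F [P a]]]]]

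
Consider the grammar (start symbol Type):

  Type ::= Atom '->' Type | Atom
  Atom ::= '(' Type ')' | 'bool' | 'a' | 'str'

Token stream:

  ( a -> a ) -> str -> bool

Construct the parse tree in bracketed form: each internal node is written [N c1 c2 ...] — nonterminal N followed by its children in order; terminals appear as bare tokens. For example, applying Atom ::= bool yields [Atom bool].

Type
Atom -> Type
( Type ) -> Type
( Atom -> Type ) -> Type
( a -> Type ) -> Type
( a -> Atom ) -> Type
( a -> a ) -> Type
( a -> a ) -> Atom -> Type
( a -> a ) -> str -> Type
( a -> a ) -> str -> Atom
( a -> a ) -> str -> bool

[Type [Atom ( [Type [Atom a] -> [Type [Atom a]]] )] -> [Type [Atom str] -> [Type [Atom bool]]]]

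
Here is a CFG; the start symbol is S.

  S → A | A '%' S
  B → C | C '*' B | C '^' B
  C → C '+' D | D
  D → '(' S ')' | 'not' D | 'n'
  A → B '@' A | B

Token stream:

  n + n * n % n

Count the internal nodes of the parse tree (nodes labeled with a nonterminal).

[S [A [B [C [C [D n]] + [D n]] * [B [C [D n]]]]] % [S [A [B [C [D n]]]]]]

15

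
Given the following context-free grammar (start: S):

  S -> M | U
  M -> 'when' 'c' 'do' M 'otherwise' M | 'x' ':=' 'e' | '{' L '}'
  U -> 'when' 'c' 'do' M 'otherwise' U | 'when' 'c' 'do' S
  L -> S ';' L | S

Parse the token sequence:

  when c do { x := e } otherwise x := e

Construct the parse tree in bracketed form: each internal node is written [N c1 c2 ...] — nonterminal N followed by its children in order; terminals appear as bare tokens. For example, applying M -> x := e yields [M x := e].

S
M
when c do M otherwise M
when c do { L } otherwise M
when c do { S } otherwise M
when c do { M } otherwise M
when c do { x := e } otherwise M
when c do { x := e } otherwise x := e

[S [M when c do [M { [L [S [M x := e]]] }] otherwise [M x := e]]]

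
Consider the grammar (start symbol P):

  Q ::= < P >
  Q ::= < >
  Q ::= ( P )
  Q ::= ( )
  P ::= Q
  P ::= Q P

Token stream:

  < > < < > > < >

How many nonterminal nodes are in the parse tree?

8

[P [Q < >] [P [Q < [P [Q < >]] >] [P [Q < >]]]]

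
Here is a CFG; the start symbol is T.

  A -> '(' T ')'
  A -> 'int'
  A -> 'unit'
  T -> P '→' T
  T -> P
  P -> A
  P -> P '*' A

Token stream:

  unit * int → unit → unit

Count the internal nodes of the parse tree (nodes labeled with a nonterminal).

11

[T [P [P [A unit]] * [A int]] → [T [P [A unit]] → [T [P [A unit]]]]]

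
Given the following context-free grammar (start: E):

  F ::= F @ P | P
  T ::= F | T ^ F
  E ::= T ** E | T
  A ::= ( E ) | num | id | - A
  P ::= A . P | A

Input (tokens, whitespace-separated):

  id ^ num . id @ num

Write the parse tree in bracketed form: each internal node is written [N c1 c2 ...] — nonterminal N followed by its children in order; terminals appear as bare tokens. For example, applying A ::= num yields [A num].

E
T
T ^ F
F ^ F
P ^ F
A ^ F
id ^ F
id ^ F @ P
id ^ P @ P
id ^ A . P @ P
id ^ num . P @ P
id ^ num . A @ P
id ^ num . id @ P
id ^ num . id @ A
id ^ num . id @ num

[E [T [T [F [P [A id]]]] ^ [F [F [P [A num] . [P [A id]]]] @ [P [A num]]]]]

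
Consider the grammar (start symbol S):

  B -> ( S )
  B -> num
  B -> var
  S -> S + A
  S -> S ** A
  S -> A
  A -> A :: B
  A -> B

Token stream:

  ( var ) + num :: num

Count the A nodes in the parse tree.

4

[S [S [A [B ( [S [A [B var]]] )]]] + [A [A [B num]] :: [B num]]]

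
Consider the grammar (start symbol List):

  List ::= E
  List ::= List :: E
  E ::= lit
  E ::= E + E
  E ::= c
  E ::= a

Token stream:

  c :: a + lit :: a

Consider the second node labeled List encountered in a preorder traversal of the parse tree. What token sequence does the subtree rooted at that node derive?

[List [List [List [E c]] :: [E [E a] + [E lit]]] :: [E a]]

c :: a + lit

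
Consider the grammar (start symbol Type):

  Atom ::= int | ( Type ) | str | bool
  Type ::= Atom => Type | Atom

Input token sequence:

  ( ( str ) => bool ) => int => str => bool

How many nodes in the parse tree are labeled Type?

[Type [Atom ( [Type [Atom ( [Type [Atom str]] )] => [Type [Atom bool]]] )] => [Type [Atom int] => [Type [Atom str] => [Type [Atom bool]]]]]

7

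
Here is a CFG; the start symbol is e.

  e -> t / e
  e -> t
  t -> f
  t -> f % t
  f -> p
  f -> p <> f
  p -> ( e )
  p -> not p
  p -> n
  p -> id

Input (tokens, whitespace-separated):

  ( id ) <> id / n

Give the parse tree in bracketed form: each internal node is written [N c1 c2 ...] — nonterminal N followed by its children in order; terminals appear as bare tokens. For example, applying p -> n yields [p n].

[e [t [f [p ( [e [t [f [p id]]]] )] <> [f [p id]]]] / [e [t [f [p n]]]]]

e
t / e
f / e
p <> f / e
( e ) <> f / e
( t ) <> f / e
( f ) <> f / e
( p ) <> f / e
( id ) <> f / e
( id ) <> p / e
( id ) <> id / e
( id ) <> id / t
( id ) <> id / f
( id ) <> id / p
( id ) <> id / n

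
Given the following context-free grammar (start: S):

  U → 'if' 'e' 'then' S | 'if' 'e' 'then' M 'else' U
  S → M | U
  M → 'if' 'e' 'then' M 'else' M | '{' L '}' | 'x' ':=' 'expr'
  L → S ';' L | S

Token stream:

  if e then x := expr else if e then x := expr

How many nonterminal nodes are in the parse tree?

6

[S [U if e then [M x := expr] else [U if e then [S [M x := expr]]]]]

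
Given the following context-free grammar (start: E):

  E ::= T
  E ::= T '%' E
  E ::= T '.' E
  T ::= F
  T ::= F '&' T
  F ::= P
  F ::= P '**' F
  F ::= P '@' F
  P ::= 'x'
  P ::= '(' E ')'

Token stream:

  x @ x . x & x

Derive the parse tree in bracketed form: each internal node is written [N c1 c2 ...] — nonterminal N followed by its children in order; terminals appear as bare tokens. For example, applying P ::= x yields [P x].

E
T . E
F . E
P @ F . E
x @ F . E
x @ P . E
x @ x . E
x @ x . T
x @ x . F & T
x @ x . P & T
x @ x . x & T
x @ x . x & F
x @ x . x & P
x @ x . x & x

[E [T [F [P x] @ [F [P x]]]] . [E [T [F [P x]] & [T [F [P x]]]]]]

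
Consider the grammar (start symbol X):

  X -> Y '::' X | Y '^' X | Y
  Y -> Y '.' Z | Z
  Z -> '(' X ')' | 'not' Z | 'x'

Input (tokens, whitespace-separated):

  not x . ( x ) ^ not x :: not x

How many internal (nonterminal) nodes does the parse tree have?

[X [Y [Y [Z not [Z x]]] . [Z ( [X [Y [Z x]]] )]] ^ [X [Y [Z not [Z x]]] :: [X [Y [Z not [Z x]]]]]]

17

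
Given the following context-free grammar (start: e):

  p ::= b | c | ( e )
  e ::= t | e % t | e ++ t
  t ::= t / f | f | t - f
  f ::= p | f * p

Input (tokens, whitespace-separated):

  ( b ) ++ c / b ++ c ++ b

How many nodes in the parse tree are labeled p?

[e [e [e [e [t [f [p ( [e [t [f [p b]]]] )]]]] ++ [t [t [f [p c]]] / [f [p b]]]] ++ [t [f [p c]]]] ++ [t [f [p b]]]]

6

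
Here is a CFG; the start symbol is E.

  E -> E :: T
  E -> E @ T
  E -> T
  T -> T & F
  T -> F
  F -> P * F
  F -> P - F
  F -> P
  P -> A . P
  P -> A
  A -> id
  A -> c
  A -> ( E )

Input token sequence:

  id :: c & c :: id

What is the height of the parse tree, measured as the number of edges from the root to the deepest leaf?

[E [E [E [T [F [P [A id]]]]] :: [T [T [F [P [A c]]]] & [F [P [A c]]]]] :: [T [F [P [A id]]]]]

7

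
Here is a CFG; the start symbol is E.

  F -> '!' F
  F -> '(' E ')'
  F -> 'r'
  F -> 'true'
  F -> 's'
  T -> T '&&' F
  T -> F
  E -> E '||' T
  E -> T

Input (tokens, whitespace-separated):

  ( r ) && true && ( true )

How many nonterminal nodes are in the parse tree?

13

[E [T [T [T [F ( [E [T [F r]]] )]] && [F true]] && [F ( [E [T [F true]]] )]]]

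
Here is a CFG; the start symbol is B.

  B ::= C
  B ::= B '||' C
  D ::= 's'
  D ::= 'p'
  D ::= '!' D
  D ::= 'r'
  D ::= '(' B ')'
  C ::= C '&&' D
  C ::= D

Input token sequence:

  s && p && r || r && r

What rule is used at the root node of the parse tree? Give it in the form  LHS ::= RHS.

[B [B [C [C [C [D s]] && [D p]] && [D r]]] || [C [C [D r]] && [D r]]]

B ::= B '||' C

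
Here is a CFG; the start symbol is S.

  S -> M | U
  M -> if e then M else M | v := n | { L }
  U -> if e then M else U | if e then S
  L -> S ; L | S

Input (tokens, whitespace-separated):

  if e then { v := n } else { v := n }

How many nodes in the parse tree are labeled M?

[S [M if e then [M { [L [S [M v := n]]] }] else [M { [L [S [M v := n]]] }]]]

5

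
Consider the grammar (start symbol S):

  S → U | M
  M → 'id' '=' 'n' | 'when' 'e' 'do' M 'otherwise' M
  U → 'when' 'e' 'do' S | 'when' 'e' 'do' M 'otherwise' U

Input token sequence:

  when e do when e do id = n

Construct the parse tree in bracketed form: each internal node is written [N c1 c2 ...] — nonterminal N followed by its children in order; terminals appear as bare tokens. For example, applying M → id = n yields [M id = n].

[S [U when e do [S [U when e do [S [M id = n]]]]]]

S
U
when e do S
when e do U
when e do when e do S
when e do when e do M
when e do when e do id = n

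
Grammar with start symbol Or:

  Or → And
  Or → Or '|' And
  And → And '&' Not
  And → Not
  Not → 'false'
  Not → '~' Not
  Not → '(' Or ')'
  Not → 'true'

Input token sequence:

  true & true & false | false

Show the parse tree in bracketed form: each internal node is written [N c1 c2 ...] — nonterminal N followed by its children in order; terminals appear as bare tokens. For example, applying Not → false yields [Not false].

[Or [Or [And [And [And [Not true]] & [Not true]] & [Not false]]] | [And [Not false]]]

Or
Or | And
And | And
And & Not | And
And & Not & Not | And
Not & Not & Not | And
true & Not & Not | And
true & true & Not | And
true & true & false | And
true & true & false | Not
true & true & false | false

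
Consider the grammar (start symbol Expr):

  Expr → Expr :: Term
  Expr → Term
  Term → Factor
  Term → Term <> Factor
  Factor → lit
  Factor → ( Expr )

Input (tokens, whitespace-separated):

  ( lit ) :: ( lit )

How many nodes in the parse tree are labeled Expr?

4

[Expr [Expr [Term [Factor ( [Expr [Term [Factor lit]]] )]]] :: [Term [Factor ( [Expr [Term [Factor lit]]] )]]]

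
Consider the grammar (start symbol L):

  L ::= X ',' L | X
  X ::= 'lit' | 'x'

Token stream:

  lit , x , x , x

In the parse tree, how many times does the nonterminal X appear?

[L [X lit] , [L [X x] , [L [X x] , [L [X x]]]]]

4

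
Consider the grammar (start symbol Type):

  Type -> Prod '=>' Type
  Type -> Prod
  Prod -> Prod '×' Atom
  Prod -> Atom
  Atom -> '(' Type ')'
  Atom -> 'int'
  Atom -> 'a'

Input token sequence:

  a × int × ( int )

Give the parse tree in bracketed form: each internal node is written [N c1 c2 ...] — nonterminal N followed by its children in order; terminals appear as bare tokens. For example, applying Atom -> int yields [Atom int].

Type
Prod
Prod × Atom
Prod × Atom × Atom
Atom × Atom × Atom
a × Atom × Atom
a × int × Atom
a × int × ( Type )
a × int × ( Prod )
a × int × ( Atom )
a × int × ( int )

[Type [Prod [Prod [Prod [Atom a]] × [Atom int]] × [Atom ( [Type [Prod [Atom int]]] )]]]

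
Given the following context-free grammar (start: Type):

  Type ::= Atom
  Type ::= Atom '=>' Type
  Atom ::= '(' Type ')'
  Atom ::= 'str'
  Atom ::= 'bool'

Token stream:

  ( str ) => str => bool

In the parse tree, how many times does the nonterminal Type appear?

[Type [Atom ( [Type [Atom str]] )] => [Type [Atom str] => [Type [Atom bool]]]]

4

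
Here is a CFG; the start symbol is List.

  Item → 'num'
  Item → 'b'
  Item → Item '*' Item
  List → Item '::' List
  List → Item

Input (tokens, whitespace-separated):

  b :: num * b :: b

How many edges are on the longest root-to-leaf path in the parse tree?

[List [Item b] :: [List [Item [Item num] * [Item b]] :: [List [Item b]]]]

4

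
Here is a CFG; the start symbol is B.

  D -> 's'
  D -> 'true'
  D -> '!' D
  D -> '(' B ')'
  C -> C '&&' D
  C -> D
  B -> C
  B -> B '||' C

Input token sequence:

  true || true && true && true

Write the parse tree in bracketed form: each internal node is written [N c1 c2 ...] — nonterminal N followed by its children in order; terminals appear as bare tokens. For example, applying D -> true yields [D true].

[B [B [C [D true]]] || [C [C [C [D true]] && [D true]] && [D true]]]

B
B || C
C || C
D || C
true || C
true || C && D
true || C && D && D
true || D && D && D
true || true && D && D
true || true && true && D
true || true && true && true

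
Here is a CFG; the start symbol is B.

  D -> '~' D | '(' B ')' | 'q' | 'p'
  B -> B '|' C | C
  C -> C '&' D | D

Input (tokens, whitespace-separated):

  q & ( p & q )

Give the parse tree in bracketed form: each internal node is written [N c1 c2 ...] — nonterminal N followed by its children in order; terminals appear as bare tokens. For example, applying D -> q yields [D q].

B
C
C & D
D & D
q & D
q & ( B )
q & ( C )
q & ( C & D )
q & ( D & D )
q & ( p & D )
q & ( p & q )

[B [C [C [D q]] & [D ( [B [C [C [D p]] & [D q]]] )]]]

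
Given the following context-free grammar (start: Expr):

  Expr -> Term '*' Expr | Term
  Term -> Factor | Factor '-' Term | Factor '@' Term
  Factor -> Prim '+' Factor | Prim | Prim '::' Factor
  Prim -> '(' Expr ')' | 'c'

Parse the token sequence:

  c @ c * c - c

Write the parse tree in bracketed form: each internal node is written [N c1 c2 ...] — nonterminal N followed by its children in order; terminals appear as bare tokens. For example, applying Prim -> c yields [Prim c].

Expr
Term * Expr
Factor @ Term * Expr
Prim @ Term * Expr
c @ Term * Expr
c @ Factor * Expr
c @ Prim * Expr
c @ c * Expr
c @ c * Term
c @ c * Factor - Term
c @ c * Prim - Term
c @ c * c - Term
c @ c * c - Factor
c @ c * c - Prim
c @ c * c - c

[Expr [Term [Factor [Prim c]] @ [Term [Factor [Prim c]]]] * [Expr [Term [Factor [Prim c]] - [Term [Factor [Prim c]]]]]]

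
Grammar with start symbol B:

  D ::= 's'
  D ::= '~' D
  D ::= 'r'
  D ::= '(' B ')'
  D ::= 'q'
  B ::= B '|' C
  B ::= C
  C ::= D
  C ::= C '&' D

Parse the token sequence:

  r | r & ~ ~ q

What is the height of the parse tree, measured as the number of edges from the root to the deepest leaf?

5

[B [B [C [D r]]] | [C [C [D r]] & [D ~ [D ~ [D q]]]]]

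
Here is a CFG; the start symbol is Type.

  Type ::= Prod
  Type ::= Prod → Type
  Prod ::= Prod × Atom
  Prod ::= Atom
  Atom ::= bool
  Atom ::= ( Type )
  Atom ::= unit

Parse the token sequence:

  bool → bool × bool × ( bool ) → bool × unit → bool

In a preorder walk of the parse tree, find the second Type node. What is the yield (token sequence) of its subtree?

[Type [Prod [Atom bool]] → [Type [Prod [Prod [Prod [Atom bool]] × [Atom bool]] × [Atom ( [Type [Prod [Atom bool]]] )]] → [Type [Prod [Prod [Atom bool]] × [Atom unit]] → [Type [Prod [Atom bool]]]]]]

bool × bool × ( bool ) → bool × unit → bool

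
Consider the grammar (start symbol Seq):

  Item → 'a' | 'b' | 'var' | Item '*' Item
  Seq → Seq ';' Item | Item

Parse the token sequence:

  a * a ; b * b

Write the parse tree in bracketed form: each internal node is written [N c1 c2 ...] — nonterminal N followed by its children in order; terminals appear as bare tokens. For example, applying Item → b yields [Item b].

Seq
Seq ; Item
Item ; Item
Item * Item ; Item
a * Item ; Item
a * a ; Item
a * a ; Item * Item
a * a ; b * Item
a * a ; b * b

[Seq [Seq [Item [Item a] * [Item a]]] ; [Item [Item b] * [Item b]]]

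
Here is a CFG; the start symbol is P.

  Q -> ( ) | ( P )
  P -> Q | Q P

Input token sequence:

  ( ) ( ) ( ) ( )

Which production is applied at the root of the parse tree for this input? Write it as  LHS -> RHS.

P -> Q P

[P [Q ( )] [P [Q ( )] [P [Q ( )] [P [Q ( )]]]]]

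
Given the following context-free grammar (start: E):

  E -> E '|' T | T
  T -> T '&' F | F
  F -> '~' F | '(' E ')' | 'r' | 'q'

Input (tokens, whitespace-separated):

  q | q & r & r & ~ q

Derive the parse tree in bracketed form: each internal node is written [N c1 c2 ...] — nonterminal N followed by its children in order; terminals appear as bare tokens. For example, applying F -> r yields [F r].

[E [E [T [F q]]] | [T [T [T [T [F q]] & [F r]] & [F r]] & [F ~ [F q]]]]

E
E | T
T | T
F | T
q | T
q | T & F
q | T & F & F
q | T & F & F & F
q | F & F & F & F
q | q & F & F & F
q | q & r & F & F
q | q & r & r & F
q | q & r & r & ~ F
q | q & r & r & ~ q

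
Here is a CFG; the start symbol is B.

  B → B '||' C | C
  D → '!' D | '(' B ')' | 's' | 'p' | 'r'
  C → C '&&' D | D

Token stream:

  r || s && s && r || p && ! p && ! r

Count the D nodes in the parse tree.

9

[B [B [B [C [D r]]] || [C [C [C [D s]] && [D s]] && [D r]]] || [C [C [C [D p]] && [D ! [D p]]] && [D ! [D r]]]]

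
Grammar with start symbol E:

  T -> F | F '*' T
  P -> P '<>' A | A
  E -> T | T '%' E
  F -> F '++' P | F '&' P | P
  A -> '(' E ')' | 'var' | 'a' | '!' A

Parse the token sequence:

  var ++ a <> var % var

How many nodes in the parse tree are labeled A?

4

[E [T [F [F [P [A var]]] ++ [P [P [A a]] <> [A var]]]] % [E [T [F [P [A var]]]]]]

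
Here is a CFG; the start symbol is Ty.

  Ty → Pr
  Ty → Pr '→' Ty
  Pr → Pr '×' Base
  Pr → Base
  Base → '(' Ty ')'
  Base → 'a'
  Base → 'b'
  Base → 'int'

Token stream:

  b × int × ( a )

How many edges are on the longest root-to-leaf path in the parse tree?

6

[Ty [Pr [Pr [Pr [Base b]] × [Base int]] × [Base ( [Ty [Pr [Base a]]] )]]]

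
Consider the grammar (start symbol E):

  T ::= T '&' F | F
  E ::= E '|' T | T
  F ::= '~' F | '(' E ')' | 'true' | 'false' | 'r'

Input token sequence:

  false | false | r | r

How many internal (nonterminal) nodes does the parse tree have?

12

[E [E [E [E [T [F false]]] | [T [F false]]] | [T [F r]]] | [T [F r]]]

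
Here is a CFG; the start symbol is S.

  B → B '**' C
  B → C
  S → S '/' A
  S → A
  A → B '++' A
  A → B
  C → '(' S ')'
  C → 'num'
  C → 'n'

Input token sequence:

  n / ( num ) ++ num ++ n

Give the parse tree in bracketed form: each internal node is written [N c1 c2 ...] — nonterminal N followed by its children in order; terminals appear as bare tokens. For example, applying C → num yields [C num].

[S [S [A [B [C n]]]] / [A [B [C ( [S [A [B [C num]]]] )]] ++ [A [B [C num]] ++ [A [B [C n]]]]]]

S
S / A
A / A
B / A
C / A
n / A
n / B ++ A
n / C ++ A
n / ( S ) ++ A
n / ( A ) ++ A
n / ( B ) ++ A
n / ( C ) ++ A
n / ( num ) ++ A
n / ( num ) ++ B ++ A
n / ( num ) ++ C ++ A
n / ( num ) ++ num ++ A
n / ( num ) ++ num ++ B
n / ( num ) ++ num ++ C
n / ( num ) ++ num ++ n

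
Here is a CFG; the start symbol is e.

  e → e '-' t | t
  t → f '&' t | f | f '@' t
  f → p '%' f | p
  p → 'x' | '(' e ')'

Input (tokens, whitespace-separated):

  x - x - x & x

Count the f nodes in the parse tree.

[e [e [e [t [f [p x]]]] - [t [f [p x]]]] - [t [f [p x]] & [t [f [p x]]]]]

4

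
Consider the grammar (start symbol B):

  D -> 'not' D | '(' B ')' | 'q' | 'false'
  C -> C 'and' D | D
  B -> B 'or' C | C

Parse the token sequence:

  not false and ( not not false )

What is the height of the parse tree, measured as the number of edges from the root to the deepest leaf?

8

[B [C [C [D not [D false]]] and [D ( [B [C [D not [D not [D false]]]]] )]]]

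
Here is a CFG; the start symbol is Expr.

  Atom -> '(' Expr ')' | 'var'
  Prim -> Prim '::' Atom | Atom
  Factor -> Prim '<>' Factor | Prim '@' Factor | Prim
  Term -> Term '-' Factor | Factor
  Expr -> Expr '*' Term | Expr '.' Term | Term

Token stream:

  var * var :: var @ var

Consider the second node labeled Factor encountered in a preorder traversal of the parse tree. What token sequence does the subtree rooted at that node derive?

var :: var @ var

[Expr [Expr [Term [Factor [Prim [Atom var]]]]] * [Term [Factor [Prim [Prim [Atom var]] :: [Atom var]] @ [Factor [Prim [Atom var]]]]]]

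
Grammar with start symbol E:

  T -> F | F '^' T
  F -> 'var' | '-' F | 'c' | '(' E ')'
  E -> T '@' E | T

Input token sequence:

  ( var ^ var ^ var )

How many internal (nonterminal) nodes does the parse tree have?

10

[E [T [F ( [E [T [F var] ^ [T [F var] ^ [T [F var]]]]] )]]]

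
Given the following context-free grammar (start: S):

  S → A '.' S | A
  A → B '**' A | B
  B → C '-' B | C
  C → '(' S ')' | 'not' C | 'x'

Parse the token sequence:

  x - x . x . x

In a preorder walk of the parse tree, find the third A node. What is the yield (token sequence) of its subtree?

x

[S [A [B [C x] - [B [C x]]]] . [S [A [B [C x]]] . [S [A [B [C x]]]]]]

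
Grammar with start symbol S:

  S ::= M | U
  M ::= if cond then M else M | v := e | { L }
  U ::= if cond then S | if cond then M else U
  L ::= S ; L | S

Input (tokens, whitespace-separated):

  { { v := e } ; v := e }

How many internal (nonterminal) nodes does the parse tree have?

11

[S [M { [L [S [M { [L [S [M v := e]]] }]] ; [L [S [M v := e]]]] }]]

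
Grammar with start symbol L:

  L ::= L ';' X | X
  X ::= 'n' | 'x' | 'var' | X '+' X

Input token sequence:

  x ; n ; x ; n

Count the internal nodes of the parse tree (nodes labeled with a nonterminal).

[L [L [L [L [X x]] ; [X n]] ; [X x]] ; [X n]]

8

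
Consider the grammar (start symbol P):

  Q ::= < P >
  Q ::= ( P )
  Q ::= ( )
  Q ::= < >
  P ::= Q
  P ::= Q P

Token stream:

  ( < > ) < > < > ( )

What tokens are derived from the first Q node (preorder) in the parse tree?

( < > )

[P [Q ( [P [Q < >]] )] [P [Q < >] [P [Q < >] [P [Q ( )]]]]]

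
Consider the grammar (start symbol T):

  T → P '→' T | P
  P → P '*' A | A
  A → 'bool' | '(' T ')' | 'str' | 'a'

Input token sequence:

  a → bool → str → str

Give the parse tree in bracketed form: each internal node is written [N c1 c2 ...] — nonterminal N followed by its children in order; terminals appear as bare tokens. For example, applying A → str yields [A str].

T
P → T
A → T
a → T
a → P → T
a → A → T
a → bool → T
a → bool → P → T
a → bool → A → T
a → bool → str → T
a → bool → str → P
a → bool → str → A
a → bool → str → str

[T [P [A a]] → [T [P [A bool]] → [T [P [A str]] → [T [P [A str]]]]]]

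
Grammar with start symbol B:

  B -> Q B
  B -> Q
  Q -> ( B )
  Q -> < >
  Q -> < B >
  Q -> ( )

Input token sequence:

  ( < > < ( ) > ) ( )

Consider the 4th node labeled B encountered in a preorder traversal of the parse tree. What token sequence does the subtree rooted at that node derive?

( )

[B [Q ( [B [Q < >] [B [Q < [B [Q ( )]] >]]] )] [B [Q ( )]]]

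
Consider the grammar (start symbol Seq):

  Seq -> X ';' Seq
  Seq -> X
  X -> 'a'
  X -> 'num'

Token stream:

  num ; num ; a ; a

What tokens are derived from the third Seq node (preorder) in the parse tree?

a ; a

[Seq [X num] ; [Seq [X num] ; [Seq [X a] ; [Seq [X a]]]]]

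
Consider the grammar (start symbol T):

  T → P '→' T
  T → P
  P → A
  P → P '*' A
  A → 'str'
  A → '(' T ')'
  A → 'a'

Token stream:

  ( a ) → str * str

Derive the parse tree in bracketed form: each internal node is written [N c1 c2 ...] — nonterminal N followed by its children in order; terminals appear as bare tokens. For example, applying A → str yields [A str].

[T [P [A ( [T [P [A a]]] )]] → [T [P [P [A str]] * [A str]]]]

T
P → T
A → T
( T ) → T
( P ) → T
( A ) → T
( a ) → T
( a ) → P
( a ) → P * A
( a ) → A * A
( a ) → str * A
( a ) → str * str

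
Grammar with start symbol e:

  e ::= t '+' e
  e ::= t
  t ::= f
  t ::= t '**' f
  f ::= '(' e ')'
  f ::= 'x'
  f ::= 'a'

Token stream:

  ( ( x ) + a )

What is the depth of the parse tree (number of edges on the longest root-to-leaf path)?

9

[e [t [f ( [e [t [f ( [e [t [f x]]] )]] + [e [t [f a]]]] )]]]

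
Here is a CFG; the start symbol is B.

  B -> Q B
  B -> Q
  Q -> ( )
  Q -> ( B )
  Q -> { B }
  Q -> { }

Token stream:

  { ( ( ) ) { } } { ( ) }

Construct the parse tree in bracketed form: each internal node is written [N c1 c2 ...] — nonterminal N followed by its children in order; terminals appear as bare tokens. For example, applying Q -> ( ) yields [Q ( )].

B
Q B
{ B } B
{ Q B } B
{ ( B ) B } B
{ ( Q ) B } B
{ ( ( ) ) B } B
{ ( ( ) ) Q } B
{ ( ( ) ) { } } B
{ ( ( ) ) { } } Q
{ ( ( ) ) { } } { B }
{ ( ( ) ) { } } { Q }
{ ( ( ) ) { } } { ( ) }

[B [Q { [B [Q ( [B [Q ( )]] )] [B [Q { }]]] }] [B [Q { [B [Q ( )]] }]]]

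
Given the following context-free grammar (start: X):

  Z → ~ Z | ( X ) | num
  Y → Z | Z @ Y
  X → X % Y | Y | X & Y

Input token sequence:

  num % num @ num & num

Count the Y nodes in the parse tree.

4

[X [X [X [Y [Z num]]] % [Y [Z num] @ [Y [Z num]]]] & [Y [Z num]]]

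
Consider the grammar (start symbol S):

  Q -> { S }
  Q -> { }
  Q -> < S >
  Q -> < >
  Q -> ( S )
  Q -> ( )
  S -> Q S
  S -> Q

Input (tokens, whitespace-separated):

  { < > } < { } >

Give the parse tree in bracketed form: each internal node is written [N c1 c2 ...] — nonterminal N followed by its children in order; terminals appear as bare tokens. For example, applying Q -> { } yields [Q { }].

S
Q S
{ S } S
{ Q } S
{ < > } S
{ < > } Q
{ < > } < S >
{ < > } < Q >
{ < > } < { } >

[S [Q { [S [Q < >]] }] [S [Q < [S [Q { }]] >]]]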